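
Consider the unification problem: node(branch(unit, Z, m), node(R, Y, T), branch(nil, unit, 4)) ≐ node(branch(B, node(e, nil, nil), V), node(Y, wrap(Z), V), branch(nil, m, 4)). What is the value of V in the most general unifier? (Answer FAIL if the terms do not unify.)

Decompose node/3: branch(unit, Z, m) ≐ branch(B, node(e, nil, nil), V),  node(R, Y, T) ≐ node(Y, wrap(Z), V),  branch(nil, unit, 4) ≐ branch(nil, m, 4).
Decompose branch/3: unit ≐ B,  Z ≐ node(e, nil, nil),  m ≐ V.
Bind B := unit; no other remaining equation mentions B.
Bind Z := node(e, nil, nil); substituting into the one remaining equation that mentions Z gives: node(R, Y, T) ≐ node(Y, wrap(node(e, nil, nil)), V).
Bind V := m; substituting into the one remaining equation that mentions V gives: node(R, Y, T) ≐ node(Y, wrap(node(e, nil, nil)), m).
Decompose node/3: R ≐ Y,  Y ≐ wrap(node(e, nil, nil)),  T ≐ m.
Bind R := Y; no other remaining equation mentions R.
Bind Y := wrap(node(e, nil, nil)); no other remaining equation mentions Y. Substituting into the earlier binding gives R := wrap(node(e, nil, nil)).
Bind T := m; no other remaining equation mentions T.
Decompose branch/3: nil ≐ nil,  unit ≐ m,  4 ≐ 4.
Delete trivial equation nil ≐ nil.
Clash: constants unit and m differ; no unifier exists.

FAIL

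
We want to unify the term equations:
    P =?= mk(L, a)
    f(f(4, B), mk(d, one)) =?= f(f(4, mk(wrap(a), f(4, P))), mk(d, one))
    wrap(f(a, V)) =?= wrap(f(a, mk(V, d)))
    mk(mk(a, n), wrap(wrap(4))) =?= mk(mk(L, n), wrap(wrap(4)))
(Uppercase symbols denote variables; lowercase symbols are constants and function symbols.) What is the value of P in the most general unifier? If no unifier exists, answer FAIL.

FAIL

Bind P := mk(L, a); substituting into the one remaining equation that mentions P gives: f(f(4, B), mk(d, one)) =?= f(f(4, mk(wrap(a), f(4, mk(L, a)))), mk(d, one)).
Decompose f/2: f(4, B) =?= f(4, mk(wrap(a), f(4, mk(L, a)))),  mk(d, one) =?= mk(d, one).
Decompose f/2: 4 =?= 4,  B =?= mk(wrap(a), f(4, mk(L, a))).
Delete trivial equation 4 =?= 4.
Bind B := mk(wrap(a), f(4, mk(L, a))); no other remaining equation mentions B.
Delete trivial equation mk(d, one) =?= mk(d, one).
Decompose wrap/1: f(a, V) =?= f(a, mk(V, d)).
Decompose f/2: a =?= a,  V =?= mk(V, d).
Delete trivial equation a =?= a.
Occurs check fails: V occurs in mk(V, d); the equation V =?= mk(V, d) has no finite solution.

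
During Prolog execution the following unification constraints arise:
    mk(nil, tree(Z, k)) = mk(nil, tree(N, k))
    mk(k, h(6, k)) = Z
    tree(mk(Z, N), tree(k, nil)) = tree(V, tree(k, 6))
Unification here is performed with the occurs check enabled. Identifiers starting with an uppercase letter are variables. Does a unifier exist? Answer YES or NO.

NO

Decompose mk/2: nil = nil,  tree(Z, k) = tree(N, k).
Delete trivial equation nil = nil.
Decompose tree/2: Z = N,  k = k.
Bind Z := N; substituting into the 2 remaining equations that mention Z gives: mk(k, h(6, k)) = N,  tree(mk(N, N), tree(k, nil)) = tree(V, tree(k, 6)).
Delete trivial equation k = k.
Bind N := mk(k, h(6, k)); substituting into the remaining equation gives: tree(mk(mk(k, h(6, k)), mk(k, h(6, k))), tree(k, nil)) = tree(V, tree(k, 6)). Substituting into the earlier binding gives Z := mk(k, h(6, k)).
Decompose tree/2: mk(mk(k, h(6, k)), mk(k, h(6, k))) = V,  tree(k, nil) = tree(k, 6).
Bind V := mk(mk(k, h(6, k)), mk(k, h(6, k))); no other remaining equation mentions V.
Decompose tree/2: k = k,  nil = 6.
Delete trivial equation k = k.
Clash: constants nil and 6 differ; no unifier exists.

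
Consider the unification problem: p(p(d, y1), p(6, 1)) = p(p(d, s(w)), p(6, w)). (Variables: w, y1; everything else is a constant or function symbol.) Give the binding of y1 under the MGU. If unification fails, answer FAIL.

Decompose p/2: p(d, y1) = p(d, s(w)),  p(6, 1) = p(6, w).
Decompose p/2: d = d,  y1 = s(w).
Delete trivial equation d = d.
Bind y1 := s(w); no other remaining equation mentions y1.
Decompose p/2: 6 = 6,  1 = w.
Delete trivial equation 6 = 6.
Bind w := 1. Substituting into the earlier binding gives y1 := s(1).
MGU = { y1 ↦ s(1), w ↦ 1 }, so y1 ↦ s(1).

s(1)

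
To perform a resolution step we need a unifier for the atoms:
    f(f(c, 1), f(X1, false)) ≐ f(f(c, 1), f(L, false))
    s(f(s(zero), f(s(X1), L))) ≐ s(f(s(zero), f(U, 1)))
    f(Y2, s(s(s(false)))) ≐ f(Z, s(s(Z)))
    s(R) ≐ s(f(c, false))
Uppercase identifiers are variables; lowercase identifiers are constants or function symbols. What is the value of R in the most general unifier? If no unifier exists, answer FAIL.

f(c, false)

Decompose f/2: f(c, 1) ≐ f(c, 1),  f(X1, false) ≐ f(L, false).
Delete trivial equation f(c, 1) ≐ f(c, 1).
Decompose f/2: X1 ≐ L,  false ≐ false.
Bind X1 := L; substituting into the one remaining equation that mentions X1 gives: s(f(s(zero), f(s(L), L))) ≐ s(f(s(zero), f(U, 1))).
Delete trivial equation false ≐ false.
Decompose s/1: f(s(zero), f(s(L), L)) ≐ f(s(zero), f(U, 1)).
Decompose f/2: s(zero) ≐ s(zero),  f(s(L), L) ≐ f(U, 1).
Delete trivial equation s(zero) ≐ s(zero).
Decompose f/2: s(L) ≐ U,  L ≐ 1.
Bind U := s(L); no other remaining equation mentions U.
Bind L := 1; no other remaining equation mentions L. Substituting into the earlier bindings gives X1 := 1, U := s(1).
Decompose f/2: Y2 ≐ Z,  s(s(s(false))) ≐ s(s(Z)).
Bind Y2 := Z; no other remaining equation mentions Y2.
Decompose s/1: s(s(false)) ≐ s(Z).
Decompose s/1: s(false) ≐ Z.
Bind Z := s(false); no other remaining equation mentions Z. Substituting into the earlier binding gives Y2 := s(false).
Decompose s/1: R ≐ f(c, false).
Bind R := f(c, false).
MGU = { X1 -> 1, U -> s(1), L -> 1, Y2 -> s(false), Z -> s(false), R -> f(c, false) }, so R -> f(c, false).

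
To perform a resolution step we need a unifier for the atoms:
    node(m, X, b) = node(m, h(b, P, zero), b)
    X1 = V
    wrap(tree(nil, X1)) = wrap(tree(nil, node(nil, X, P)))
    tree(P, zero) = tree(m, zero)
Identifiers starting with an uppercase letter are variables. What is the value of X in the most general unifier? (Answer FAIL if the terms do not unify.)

h(b, m, zero)

Decompose node/3: m = m,  X = h(b, P, zero),  b = b.
Delete trivial equation m = m.
Bind X := h(b, P, zero); substituting into the one remaining equation that mentions X gives: wrap(tree(nil, X1)) = wrap(tree(nil, node(nil, h(b, P, zero), P))).
Delete trivial equation b = b.
Bind X1 := V; substituting into the one remaining equation that mentions X1 gives: wrap(tree(nil, V)) = wrap(tree(nil, node(nil, h(b, P, zero), P))).
Decompose wrap/1: tree(nil, V) = tree(nil, node(nil, h(b, P, zero), P)).
Decompose tree/2: nil = nil,  V = node(nil, h(b, P, zero), P).
Delete trivial equation nil = nil.
Bind V := node(nil, h(b, P, zero), P); no other remaining equation mentions V. Substituting into the earlier binding gives X1 := node(nil, h(b, P, zero), P).
Decompose tree/2: P = m,  zero = zero.
Bind P := m; no other remaining equation mentions P. Substituting into the earlier bindings gives X := h(b, m, zero), X1 := node(nil, h(b, m, zero), m), V := node(nil, h(b, m, zero), m).
Delete trivial equation zero = zero.
MGU = { X -> h(b, m, zero), X1 -> node(nil, h(b, m, zero), m), V -> node(nil, h(b, m, zero), m), P -> m }, so X -> h(b, m, zero).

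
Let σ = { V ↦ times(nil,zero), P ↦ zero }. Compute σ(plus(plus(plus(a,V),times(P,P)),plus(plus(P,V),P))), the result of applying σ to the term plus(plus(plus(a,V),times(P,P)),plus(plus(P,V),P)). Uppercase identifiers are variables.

plus(plus(plus(a,times(nil,zero)),times(zero,zero)),plus(plus(zero,times(nil,zero)),zero))

Replace each occurrence of V with times(nil,zero).
Replace each occurrence of P with zero.
Result: plus(plus(plus(a,times(nil,zero)),times(zero,zero)),plus(plus(zero,times(nil,zero)),zero)).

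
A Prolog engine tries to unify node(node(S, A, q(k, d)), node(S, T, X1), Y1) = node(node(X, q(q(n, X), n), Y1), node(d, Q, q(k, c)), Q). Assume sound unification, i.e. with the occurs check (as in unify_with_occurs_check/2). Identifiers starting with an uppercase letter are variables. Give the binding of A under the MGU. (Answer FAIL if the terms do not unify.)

q(q(n, d), n)

Decompose node/3: node(S, A, q(k, d)) = node(X, q(q(n, X), n), Y1),  node(S, T, X1) = node(d, Q, q(k, c)),  Y1 = Q.
Decompose node/3: S = X,  A = q(q(n, X), n),  q(k, d) = Y1.
Bind S := X; substituting into the one remaining equation that mentions S gives: node(X, T, X1) = node(d, Q, q(k, c)).
Bind A := q(q(n, X), n); no other remaining equation mentions A.
Bind Y1 := q(k, d); substituting into the one remaining equation that mentions Y1 gives: q(k, d) = Q.
Decompose node/3: X = d,  T = Q,  X1 = q(k, c).
Bind X := d; no other remaining equation mentions X. Substituting into the earlier bindings gives S := d, A := q(q(n, d), n).
Bind T := Q; no other remaining equation mentions T.
Bind X1 := q(k, c); no other remaining equation mentions X1.
Bind Q := q(k, d). Substituting into the earlier binding gives T := q(k, d).
MGU = { S ↦ d, A ↦ q(q(n, d), n), Y1 ↦ q(k, d), X ↦ d, T ↦ q(k, d), X1 ↦ q(k, c), Q ↦ q(k, d) }, so A ↦ q(q(n, d), n).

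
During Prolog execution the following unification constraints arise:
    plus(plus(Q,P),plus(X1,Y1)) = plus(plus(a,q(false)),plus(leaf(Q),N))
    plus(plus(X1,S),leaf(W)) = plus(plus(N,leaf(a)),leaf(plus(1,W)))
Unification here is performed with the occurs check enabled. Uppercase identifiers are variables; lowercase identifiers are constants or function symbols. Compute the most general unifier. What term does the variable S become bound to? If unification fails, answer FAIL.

Decompose plus/2: plus(Q,P) = plus(a,q(false)),  plus(X1,Y1) = plus(leaf(Q),N).
Decompose plus/2: Q = a,  P = q(false).
Bind Q := a; substituting into the one remaining equation that mentions Q gives: plus(X1,Y1) = plus(leaf(a),N).
Bind P := q(false); no other remaining equation mentions P.
Decompose plus/2: X1 = leaf(a),  Y1 = N.
Bind X1 := leaf(a); substituting into the one remaining equation that mentions X1 gives: plus(plus(leaf(a),S),leaf(W)) = plus(plus(N,leaf(a)),leaf(plus(1,W))).
Bind Y1 := N; no other remaining equation mentions Y1.
Decompose plus/2: plus(leaf(a),S) = plus(N,leaf(a)),  leaf(W) = leaf(plus(1,W)).
Decompose plus/2: leaf(a) = N,  S = leaf(a).
Bind N := leaf(a); no other remaining equation mentions N. Substituting into the earlier binding gives Y1 := leaf(a).
Bind S := leaf(a); no other remaining equation mentions S.
Decompose leaf/1: W = plus(1,W).
Occurs check fails: W occurs in plus(1,W); the equation W = plus(1,W) has no finite solution.

FAIL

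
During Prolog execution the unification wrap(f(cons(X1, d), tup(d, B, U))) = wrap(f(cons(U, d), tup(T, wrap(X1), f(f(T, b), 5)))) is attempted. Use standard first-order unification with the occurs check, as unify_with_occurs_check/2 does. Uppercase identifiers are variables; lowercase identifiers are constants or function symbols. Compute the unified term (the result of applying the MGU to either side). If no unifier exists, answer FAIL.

wrap(f(cons(f(f(d, b), 5), d), tup(d, wrap(f(f(d, b), 5)), f(f(d, b), 5))))

Decompose wrap/1: f(cons(X1, d), tup(d, B, U)) = f(cons(U, d), tup(T, wrap(X1), f(f(T, b), 5))).
Decompose f/2: cons(X1, d) = cons(U, d),  tup(d, B, U) = tup(T, wrap(X1), f(f(T, b), 5)).
Decompose cons/2: X1 = U,  d = d.
Bind X1 := U; substituting into the one remaining equation that mentions X1 gives: tup(d, B, U) = tup(T, wrap(U), f(f(T, b), 5)).
Delete trivial equation d = d.
Decompose tup/3: d = T,  B = wrap(U),  U = f(f(T, b), 5).
Bind T := d; substituting into the one remaining equation that mentions T gives: U = f(f(d, b), 5).
Bind B := wrap(U); no other remaining equation mentions B.
Bind U := f(f(d, b), 5). Substituting into the earlier bindings gives X1 := f(f(d, b), 5), B := wrap(f(f(d, b), 5)).
Applying the MGU to either side gives wrap(f(cons(f(f(d, b), 5), d), tup(d, wrap(f(f(d, b), 5)), f(f(d, b), 5)))).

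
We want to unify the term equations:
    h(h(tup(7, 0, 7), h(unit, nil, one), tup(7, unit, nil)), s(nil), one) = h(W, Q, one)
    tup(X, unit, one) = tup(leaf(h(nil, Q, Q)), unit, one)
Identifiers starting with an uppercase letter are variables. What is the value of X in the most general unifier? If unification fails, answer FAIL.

Decompose h/3: h(tup(7, 0, 7), h(unit, nil, one), tup(7, unit, nil)) = W,  s(nil) = Q,  one = one.
Bind W := h(tup(7, 0, 7), h(unit, nil, one), tup(7, unit, nil)); no other remaining equation mentions W.
Bind Q := s(nil); substituting into the one remaining equation that mentions Q gives: tup(X, unit, one) = tup(leaf(h(nil, s(nil), s(nil))), unit, one).
Delete trivial equation one = one.
Decompose tup/3: X = leaf(h(nil, s(nil), s(nil))),  unit = unit,  one = one.
Bind X := leaf(h(nil, s(nil), s(nil))); no other remaining equation mentions X.
Delete trivial equation unit = unit.
Delete trivial equation one = one.
MGU = { W ↦ h(tup(7, 0, 7), h(unit, nil, one), tup(7, unit, nil)), Q ↦ s(nil), X ↦ leaf(h(nil, s(nil), s(nil))) }, so X ↦ leaf(h(nil, s(nil), s(nil))).

leaf(h(nil, s(nil), s(nil)))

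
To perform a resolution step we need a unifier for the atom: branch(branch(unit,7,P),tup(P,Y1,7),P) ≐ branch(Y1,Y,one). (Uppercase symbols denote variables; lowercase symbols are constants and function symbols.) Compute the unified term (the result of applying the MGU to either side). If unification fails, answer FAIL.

Decompose branch/3: branch(unit,7,P) ≐ Y1,  tup(P,Y1,7) ≐ Y,  P ≐ one.
Bind Y1 := branch(unit,7,P); substituting into the one remaining equation that mentions Y1 gives: tup(P,branch(unit,7,P),7) ≐ Y.
Bind Y := tup(P,branch(unit,7,P),7); no other remaining equation mentions Y.
Bind P := one. Substituting into the earlier bindings gives Y1 := branch(unit,7,one), Y := tup(one,branch(unit,7,one),7).
Applying the MGU to either side gives branch(branch(unit,7,one),tup(one,branch(unit,7,one),7),one).

branch(branch(unit,7,one),tup(one,branch(unit,7,one),7),one)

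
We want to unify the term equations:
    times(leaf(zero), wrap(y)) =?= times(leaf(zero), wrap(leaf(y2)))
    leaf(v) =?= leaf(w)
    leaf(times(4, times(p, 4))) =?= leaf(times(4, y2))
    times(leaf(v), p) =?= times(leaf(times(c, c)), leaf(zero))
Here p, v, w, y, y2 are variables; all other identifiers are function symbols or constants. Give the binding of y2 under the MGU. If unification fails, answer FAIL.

Decompose times/2: leaf(zero) =?= leaf(zero),  wrap(y) =?= wrap(leaf(y2)).
Delete trivial equation leaf(zero) =?= leaf(zero).
Decompose wrap/1: y =?= leaf(y2).
Bind y := leaf(y2); no other remaining equation mentions y.
Decompose leaf/1: v =?= w.
Bind v := w; substituting into the one remaining equation that mentions v gives: times(leaf(w), p) =?= times(leaf(times(c, c)), leaf(zero)).
Decompose leaf/1: times(4, times(p, 4)) =?= times(4, y2).
Decompose times/2: 4 =?= 4,  times(p, 4) =?= y2.
Delete trivial equation 4 =?= 4.
Bind y2 := times(p, 4); no other remaining equation mentions y2. Substituting into the earlier binding gives y := leaf(times(p, 4)).
Decompose times/2: leaf(w) =?= leaf(times(c, c)),  p =?= leaf(zero).
Decompose leaf/1: w =?= times(c, c).
Bind w := times(c, c); no other remaining equation mentions w. Substituting into the earlier binding gives v := times(c, c).
Bind p := leaf(zero). Substituting into the earlier bindings gives y := leaf(times(leaf(zero), 4)), y2 := times(leaf(zero), 4).
MGU = { y -> leaf(times(leaf(zero), 4)), v -> times(c, c), y2 -> times(leaf(zero), 4), w -> times(c, c), p -> leaf(zero) }, so y2 -> times(leaf(zero), 4).

times(leaf(zero), 4)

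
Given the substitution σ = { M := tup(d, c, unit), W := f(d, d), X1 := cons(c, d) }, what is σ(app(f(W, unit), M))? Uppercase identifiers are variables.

Replace each occurrence of M with tup(d, c, unit).
Replace each occurrence of W with f(d, d).
Result: app(f(f(d, d), unit), tup(d, c, unit)).

app(f(f(d, d), unit), tup(d, c, unit))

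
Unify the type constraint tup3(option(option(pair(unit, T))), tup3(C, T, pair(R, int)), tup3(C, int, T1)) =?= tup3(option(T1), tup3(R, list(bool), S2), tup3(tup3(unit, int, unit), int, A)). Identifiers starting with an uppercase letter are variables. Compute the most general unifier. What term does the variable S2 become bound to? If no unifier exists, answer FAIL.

pair(tup3(unit, int, unit), int)

Decompose tup3/3: option(option(pair(unit, T))) =?= option(T1),  tup3(C, T, pair(R, int)) =?= tup3(R, list(bool), S2),  tup3(C, int, T1) =?= tup3(tup3(unit, int, unit), int, A).
Decompose option/1: option(pair(unit, T)) =?= T1.
Bind T1 := option(pair(unit, T)); substituting into the one remaining equation that mentions T1 gives: tup3(C, int, option(pair(unit, T))) =?= tup3(tup3(unit, int, unit), int, A).
Decompose tup3/3: C =?= R,  T =?= list(bool),  pair(R, int) =?= S2.
Bind C := R; substituting into the one remaining equation that mentions C gives: tup3(R, int, option(pair(unit, T))) =?= tup3(tup3(unit, int, unit), int, A).
Bind T := list(bool); substituting into the one remaining equation that mentions T gives: tup3(R, int, option(pair(unit, list(bool)))) =?= tup3(tup3(unit, int, unit), int, A). Substituting into the earlier binding gives T1 := option(pair(unit, list(bool))).
Bind S2 := pair(R, int); no other remaining equation mentions S2.
Decompose tup3/3: R =?= tup3(unit, int, unit),  int =?= int,  option(pair(unit, list(bool))) =?= A.
Bind R := tup3(unit, int, unit); no other remaining equation mentions R. Substituting into the earlier bindings gives C := tup3(unit, int, unit), S2 := pair(tup3(unit, int, unit), int).
Delete trivial equation int =?= int.
Bind A := option(pair(unit, list(bool))).
MGU = { T1 -> option(pair(unit, list(bool))), C -> tup3(unit, int, unit), T -> list(bool), S2 -> pair(tup3(unit, int, unit), int), R -> tup3(unit, int, unit), A -> option(pair(unit, list(bool))) }, so S2 -> pair(tup3(unit, int, unit), int).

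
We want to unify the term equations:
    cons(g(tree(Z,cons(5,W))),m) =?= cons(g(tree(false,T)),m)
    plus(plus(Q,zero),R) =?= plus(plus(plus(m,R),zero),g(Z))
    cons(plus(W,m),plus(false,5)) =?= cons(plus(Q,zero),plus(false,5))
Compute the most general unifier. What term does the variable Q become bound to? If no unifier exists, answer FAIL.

Decompose cons/2: g(tree(Z,cons(5,W))) =?= g(tree(false,T)),  m =?= m.
Decompose g/1: tree(Z,cons(5,W)) =?= tree(false,T).
Decompose tree/2: Z =?= false,  cons(5,W) =?= T.
Bind Z := false; substituting into the one remaining equation that mentions Z gives: plus(plus(Q,zero),R) =?= plus(plus(plus(m,R),zero),g(false)).
Bind T := cons(5,W); no other remaining equation mentions T.
Delete trivial equation m =?= m.
Decompose plus/2: plus(Q,zero) =?= plus(plus(m,R),zero),  R =?= g(false).
Decompose plus/2: Q =?= plus(m,R),  zero =?= zero.
Bind Q := plus(m,R); substituting into the one remaining equation that mentions Q gives: cons(plus(W,m),plus(false,5)) =?= cons(plus(plus(m,R),zero),plus(false,5)).
Delete trivial equation zero =?= zero.
Bind R := g(false); substituting into the remaining equation gives: cons(plus(W,m),plus(false,5)) =?= cons(plus(plus(m,g(false)),zero),plus(false,5)). Substituting into the earlier binding gives Q := plus(m,g(false)).
Decompose cons/2: plus(W,m) =?= plus(plus(m,g(false)),zero),  plus(false,5) =?= plus(false,5).
Decompose plus/2: W =?= plus(m,g(false)),  m =?= zero.
Bind W := plus(m,g(false)); no other remaining equation mentions W. Substituting into the earlier binding gives T := cons(5,plus(m,g(false))).
Clash: constants m and zero differ; no unifier exists.

FAIL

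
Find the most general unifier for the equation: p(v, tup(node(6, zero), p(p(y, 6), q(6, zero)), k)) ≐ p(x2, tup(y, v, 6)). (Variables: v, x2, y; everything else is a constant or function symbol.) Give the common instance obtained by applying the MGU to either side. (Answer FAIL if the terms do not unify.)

Decompose p/2: v ≐ x2,  tup(node(6, zero), p(p(y, 6), q(6, zero)), k) ≐ tup(y, v, 6).
Bind v := x2; substituting into the remaining equation gives: tup(node(6, zero), p(p(y, 6), q(6, zero)), k) ≐ tup(y, x2, 6).
Decompose tup/3: node(6, zero) ≐ y,  p(p(y, 6), q(6, zero)) ≐ x2,  k ≐ 6.
Bind y := node(6, zero); substituting into the one remaining equation that mentions y gives: p(p(node(6, zero), 6), q(6, zero)) ≐ x2.
Bind x2 := p(p(node(6, zero), 6), q(6, zero)); no other remaining equation mentions x2. Substituting into the earlier binding gives v := p(p(node(6, zero), 6), q(6, zero)).
Clash: constants k and 6 differ; no unifier exists.

FAIL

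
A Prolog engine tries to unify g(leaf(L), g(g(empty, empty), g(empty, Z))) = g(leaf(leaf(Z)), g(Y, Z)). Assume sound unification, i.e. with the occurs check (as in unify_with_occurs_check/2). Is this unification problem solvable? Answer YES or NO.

Decompose g/2: leaf(L) = leaf(leaf(Z)),  g(g(empty, empty), g(empty, Z)) = g(Y, Z).
Decompose leaf/1: L = leaf(Z).
Bind L := leaf(Z); no other remaining equation mentions L.
Decompose g/2: g(empty, empty) = Y,  g(empty, Z) = Z.
Bind Y := g(empty, empty); no other remaining equation mentions Y.
Occurs check fails: Z occurs in g(empty, Z); the equation Z = g(empty, Z) has no finite solution.

NO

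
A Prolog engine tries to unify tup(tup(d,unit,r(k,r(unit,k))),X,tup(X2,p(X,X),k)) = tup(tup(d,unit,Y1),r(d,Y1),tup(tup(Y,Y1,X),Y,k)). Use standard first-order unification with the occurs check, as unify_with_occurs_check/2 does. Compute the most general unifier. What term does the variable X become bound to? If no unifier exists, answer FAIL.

r(d,r(k,r(unit,k)))

Decompose tup/3: tup(d,unit,r(k,r(unit,k))) = tup(d,unit,Y1),  X = r(d,Y1),  tup(X2,p(X,X),k) = tup(tup(Y,Y1,X),Y,k).
Decompose tup/3: d = d,  unit = unit,  r(k,r(unit,k)) = Y1.
Delete trivial equation d = d.
Delete trivial equation unit = unit.
Bind Y1 := r(k,r(unit,k)); substituting into the remaining equations gives: X = r(d,r(k,r(unit,k))),  tup(X2,p(X,X),k) = tup(tup(Y,r(k,r(unit,k)),X),Y,k).
Bind X := r(d,r(k,r(unit,k))); substituting into the remaining equation gives: tup(X2,p(r(d,r(k,r(unit,k))),r(d,r(k,r(unit,k)))),k) = tup(tup(Y,r(k,r(unit,k)),r(d,r(k,r(unit,k)))),Y,k).
Decompose tup/3: X2 = tup(Y,r(k,r(unit,k)),r(d,r(k,r(unit,k)))),  p(r(d,r(k,r(unit,k))),r(d,r(k,r(unit,k)))) = Y,  k = k.
Bind X2 := tup(Y,r(k,r(unit,k)),r(d,r(k,r(unit,k)))); no other remaining equation mentions X2.
Bind Y := p(r(d,r(k,r(unit,k))),r(d,r(k,r(unit,k)))); no other remaining equation mentions Y. Substituting into the earlier binding gives X2 := tup(p(r(d,r(k,r(unit,k))),r(d,r(k,r(unit,k)))),r(k,r(unit,k)),r(d,r(k,r(unit,k)))).
Delete trivial equation k = k.
MGU = { Y1 -> r(k,r(unit,k)), X -> r(d,r(k,r(unit,k))), X2 -> tup(p(r(d,r(k,r(unit,k))),r(d,r(k,r(unit,k)))),r(k,r(unit,k)),r(d,r(k,r(unit,k)))), Y -> p(r(d,r(k,r(unit,k))),r(d,r(k,r(unit,k)))) }, so X -> r(d,r(k,r(unit,k))).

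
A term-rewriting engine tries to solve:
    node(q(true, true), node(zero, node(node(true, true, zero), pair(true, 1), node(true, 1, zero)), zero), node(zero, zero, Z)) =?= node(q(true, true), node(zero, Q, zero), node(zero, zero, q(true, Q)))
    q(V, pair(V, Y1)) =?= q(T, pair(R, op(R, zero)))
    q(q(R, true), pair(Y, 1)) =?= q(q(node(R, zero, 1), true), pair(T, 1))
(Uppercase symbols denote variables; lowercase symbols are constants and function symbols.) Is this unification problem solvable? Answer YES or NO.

Decompose node/3: q(true, true) =?= q(true, true),  node(zero, node(node(true, true, zero), pair(true, 1), node(true, 1, zero)), zero) =?= node(zero, Q, zero),  node(zero, zero, Z) =?= node(zero, zero, q(true, Q)).
Delete trivial equation q(true, true) =?= q(true, true).
Decompose node/3: zero =?= zero,  node(node(true, true, zero), pair(true, 1), node(true, 1, zero)) =?= Q,  zero =?= zero.
Delete trivial equation zero =?= zero.
Bind Q := node(node(true, true, zero), pair(true, 1), node(true, 1, zero)); substituting into the one remaining equation that mentions Q gives: node(zero, zero, Z) =?= node(zero, zero, q(true, node(node(true, true, zero), pair(true, 1), node(true, 1, zero)))).
Delete trivial equation zero =?= zero.
Decompose node/3: zero =?= zero,  zero =?= zero,  Z =?= q(true, node(node(true, true, zero), pair(true, 1), node(true, 1, zero))).
Delete trivial equation zero =?= zero.
Delete trivial equation zero =?= zero.
Bind Z := q(true, node(node(true, true, zero), pair(true, 1), node(true, 1, zero))); no other remaining equation mentions Z.
Decompose q/2: V =?= T,  pair(V, Y1) =?= pair(R, op(R, zero)).
Bind V := T; substituting into the one remaining equation that mentions V gives: pair(T, Y1) =?= pair(R, op(R, zero)).
Decompose pair/2: T =?= R,  Y1 =?= op(R, zero).
Bind T := R; substituting into the one remaining equation that mentions T gives: q(q(R, true), pair(Y, 1)) =?= q(q(node(R, zero, 1), true), pair(R, 1)). Substituting into the earlier binding gives V := R.
Bind Y1 := op(R, zero); no other remaining equation mentions Y1.
Decompose q/2: q(R, true) =?= q(node(R, zero, 1), true),  pair(Y, 1) =?= pair(R, 1).
Decompose q/2: R =?= node(R, zero, 1),  true =?= true.
Occurs check fails: R occurs in node(R, zero, 1); the equation R =?= node(R, zero, 1) has no finite solution.

NO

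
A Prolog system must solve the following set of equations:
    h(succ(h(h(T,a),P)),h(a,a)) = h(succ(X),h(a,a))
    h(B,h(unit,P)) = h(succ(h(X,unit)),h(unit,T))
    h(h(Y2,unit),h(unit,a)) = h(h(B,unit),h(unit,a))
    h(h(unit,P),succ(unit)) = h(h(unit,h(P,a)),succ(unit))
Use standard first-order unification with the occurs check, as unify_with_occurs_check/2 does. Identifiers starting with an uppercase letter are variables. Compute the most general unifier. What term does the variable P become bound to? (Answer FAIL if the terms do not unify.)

FAIL

Decompose h/2: succ(h(h(T,a),P)) = succ(X),  h(a,a) = h(a,a).
Decompose succ/1: h(h(T,a),P) = X.
Bind X := h(h(T,a),P); substituting into the one remaining equation that mentions X gives: h(B,h(unit,P)) = h(succ(h(h(h(T,a),P),unit)),h(unit,T)).
Delete trivial equation h(a,a) = h(a,a).
Decompose h/2: B = succ(h(h(h(T,a),P),unit)),  h(unit,P) = h(unit,T).
Bind B := succ(h(h(h(T,a),P),unit)); substituting into the one remaining equation that mentions B gives: h(h(Y2,unit),h(unit,a)) = h(h(succ(h(h(h(T,a),P),unit)),unit),h(unit,a)).
Decompose h/2: unit = unit,  P = T.
Delete trivial equation unit = unit.
Bind P := T; substituting into the remaining equations gives: h(h(Y2,unit),h(unit,a)) = h(h(succ(h(h(h(T,a),T),unit)),unit),h(unit,a)),  h(h(unit,T),succ(unit)) = h(h(unit,h(T,a)),succ(unit)). Substituting into the earlier bindings gives X := h(h(T,a),T), B := succ(h(h(h(T,a),T),unit)).
Decompose h/2: h(Y2,unit) = h(succ(h(h(h(T,a),T),unit)),unit),  h(unit,a) = h(unit,a).
Decompose h/2: Y2 = succ(h(h(h(T,a),T),unit)),  unit = unit.
Bind Y2 := succ(h(h(h(T,a),T),unit)); no other remaining equation mentions Y2.
Delete trivial equation unit = unit.
Delete trivial equation h(unit,a) = h(unit,a).
Decompose h/2: h(unit,T) = h(unit,h(T,a)),  succ(unit) = succ(unit).
Decompose h/2: unit = unit,  T = h(T,a).
Delete trivial equation unit = unit.
Occurs check fails: T occurs in h(T,a); the equation T = h(T,a) has no finite solution.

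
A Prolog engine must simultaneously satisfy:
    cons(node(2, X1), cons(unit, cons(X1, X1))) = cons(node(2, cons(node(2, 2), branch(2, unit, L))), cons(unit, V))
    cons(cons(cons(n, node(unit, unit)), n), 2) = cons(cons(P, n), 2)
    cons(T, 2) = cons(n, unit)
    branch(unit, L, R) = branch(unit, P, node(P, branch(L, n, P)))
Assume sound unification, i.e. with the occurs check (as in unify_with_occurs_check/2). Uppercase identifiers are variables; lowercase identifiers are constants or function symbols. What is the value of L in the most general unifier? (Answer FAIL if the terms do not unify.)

FAIL

Decompose cons/2: node(2, X1) = node(2, cons(node(2, 2), branch(2, unit, L))),  cons(unit, cons(X1, X1)) = cons(unit, V).
Decompose node/2: 2 = 2,  X1 = cons(node(2, 2), branch(2, unit, L)).
Delete trivial equation 2 = 2.
Bind X1 := cons(node(2, 2), branch(2, unit, L)); substituting into the one remaining equation that mentions X1 gives: cons(unit, cons(cons(node(2, 2), branch(2, unit, L)), cons(node(2, 2), branch(2, unit, L)))) = cons(unit, V).
Decompose cons/2: unit = unit,  cons(cons(node(2, 2), branch(2, unit, L)), cons(node(2, 2), branch(2, unit, L))) = V.
Delete trivial equation unit = unit.
Bind V := cons(cons(node(2, 2), branch(2, unit, L)), cons(node(2, 2), branch(2, unit, L))); no other remaining equation mentions V.
Decompose cons/2: cons(cons(n, node(unit, unit)), n) = cons(P, n),  2 = 2.
Decompose cons/2: cons(n, node(unit, unit)) = P,  n = n.
Bind P := cons(n, node(unit, unit)); substituting into the one remaining equation that mentions P gives: branch(unit, L, R) = branch(unit, cons(n, node(unit, unit)), node(cons(n, node(unit, unit)), branch(L, n, cons(n, node(unit, unit))))).
Delete trivial equation n = n.
Delete trivial equation 2 = 2.
Decompose cons/2: T = n,  2 = unit.
Bind T := n; no other remaining equation mentions T.
Clash: constants 2 and unit differ; no unifier exists.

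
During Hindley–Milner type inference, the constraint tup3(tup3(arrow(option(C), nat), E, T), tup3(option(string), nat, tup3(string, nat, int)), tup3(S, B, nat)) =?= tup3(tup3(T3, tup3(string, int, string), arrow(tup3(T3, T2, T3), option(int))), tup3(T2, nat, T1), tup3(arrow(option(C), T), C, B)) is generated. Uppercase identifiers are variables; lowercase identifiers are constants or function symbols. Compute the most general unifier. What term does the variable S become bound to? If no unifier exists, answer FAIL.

arrow(option(nat), arrow(tup3(arrow(option(nat), nat), option(string), arrow(option(nat), nat)), option(int)))

Decompose tup3/3: tup3(arrow(option(C), nat), E, T) =?= tup3(T3, tup3(string, int, string), arrow(tup3(T3, T2, T3), option(int))),  tup3(option(string), nat, tup3(string, nat, int)) =?= tup3(T2, nat, T1),  tup3(S, B, nat) =?= tup3(arrow(option(C), T), C, B).
Decompose tup3/3: arrow(option(C), nat) =?= T3,  E =?= tup3(string, int, string),  T =?= arrow(tup3(T3, T2, T3), option(int)).
Bind T3 := arrow(option(C), nat); substituting into the one remaining equation that mentions T3 gives: T =?= arrow(tup3(arrow(option(C), nat), T2, arrow(option(C), nat)), option(int)).
Bind E := tup3(string, int, string); no other remaining equation mentions E.
Bind T := arrow(tup3(arrow(option(C), nat), T2, arrow(option(C), nat)), option(int)); substituting into the one remaining equation that mentions T gives: tup3(S, B, nat) =?= tup3(arrow(option(C), arrow(tup3(arrow(option(C), nat), T2, arrow(option(C), nat)), option(int))), C, B).
Decompose tup3/3: option(string) =?= T2,  nat =?= nat,  tup3(string, nat, int) =?= T1.
Bind T2 := option(string); substituting into the one remaining equation that mentions T2 gives: tup3(S, B, nat) =?= tup3(arrow(option(C), arrow(tup3(arrow(option(C), nat), option(string), arrow(option(C), nat)), option(int))), C, B). Substituting into the earlier binding gives T := arrow(tup3(arrow(option(C), nat), option(string), arrow(option(C), nat)), option(int)).
Delete trivial equation nat =?= nat.
Bind T1 := tup3(string, nat, int); no other remaining equation mentions T1.
Decompose tup3/3: S =?= arrow(option(C), arrow(tup3(arrow(option(C), nat), option(string), arrow(option(C), nat)), option(int))),  B =?= C,  nat =?= B.
Bind S := arrow(option(C), arrow(tup3(arrow(option(C), nat), option(string), arrow(option(C), nat)), option(int))); no other remaining equation mentions S.
Bind B := C; substituting into the remaining equation gives: nat =?= C.
Bind C := nat. Substituting into the earlier bindings gives T3 := arrow(option(nat), nat), T := arrow(tup3(arrow(option(nat), nat), option(string), arrow(option(nat), nat)), option(int)), S := arrow(option(nat), arrow(tup3(arrow(option(nat), nat), option(string), arrow(option(nat), nat)), option(int))), B := nat.
MGU = { T3 := arrow(option(nat), nat), E := tup3(string, int, string), T := arrow(tup3(arrow(option(nat), nat), option(string), arrow(option(nat), nat)), option(int)), T2 := option(string), T1 := tup3(string, nat, int), S := arrow(option(nat), arrow(tup3(arrow(option(nat), nat), option(string), arrow(option(nat), nat)), option(int))), B := nat, C := nat }, so S := arrow(option(nat), arrow(tup3(arrow(option(nat), nat), option(string), arrow(option(nat), nat)), option(int))).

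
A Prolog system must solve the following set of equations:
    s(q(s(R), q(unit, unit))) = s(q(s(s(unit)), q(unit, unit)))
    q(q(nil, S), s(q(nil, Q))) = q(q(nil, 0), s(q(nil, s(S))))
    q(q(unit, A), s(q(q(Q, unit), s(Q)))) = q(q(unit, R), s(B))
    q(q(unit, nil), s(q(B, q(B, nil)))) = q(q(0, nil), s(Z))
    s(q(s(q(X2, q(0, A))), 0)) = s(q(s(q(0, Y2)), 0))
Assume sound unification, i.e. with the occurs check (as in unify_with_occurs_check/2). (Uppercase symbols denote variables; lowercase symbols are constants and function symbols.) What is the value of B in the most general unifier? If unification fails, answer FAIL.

FAIL

Decompose s/1: q(s(R), q(unit, unit)) = q(s(s(unit)), q(unit, unit)).
Decompose q/2: s(R) = s(s(unit)),  q(unit, unit) = q(unit, unit).
Decompose s/1: R = s(unit).
Bind R := s(unit); substituting into the one remaining equation that mentions R gives: q(q(unit, A), s(q(q(Q, unit), s(Q)))) = q(q(unit, s(unit)), s(B)).
Delete trivial equation q(unit, unit) = q(unit, unit).
Decompose q/2: q(nil, S) = q(nil, 0),  s(q(nil, Q)) = s(q(nil, s(S))).
Decompose q/2: nil = nil,  S = 0.
Delete trivial equation nil = nil.
Bind S := 0; substituting into the one remaining equation that mentions S gives: s(q(nil, Q)) = s(q(nil, s(0))).
Decompose s/1: q(nil, Q) = q(nil, s(0)).
Decompose q/2: nil = nil,  Q = s(0).
Delete trivial equation nil = nil.
Bind Q := s(0); substituting into the one remaining equation that mentions Q gives: q(q(unit, A), s(q(q(s(0), unit), s(s(0))))) = q(q(unit, s(unit)), s(B)).
Decompose q/2: q(unit, A) = q(unit, s(unit)),  s(q(q(s(0), unit), s(s(0)))) = s(B).
Decompose q/2: unit = unit,  A = s(unit).
Delete trivial equation unit = unit.
Bind A := s(unit); substituting into the one remaining equation that mentions A gives: s(q(s(q(X2, q(0, s(unit)))), 0)) = s(q(s(q(0, Y2)), 0)).
Decompose s/1: q(q(s(0), unit), s(s(0))) = B.
Bind B := q(q(s(0), unit), s(s(0))); substituting into the one remaining equation that mentions B gives: q(q(unit, nil), s(q(q(q(s(0), unit), s(s(0))), q(q(q(s(0), unit), s(s(0))), nil)))) = q(q(0, nil), s(Z)).
Decompose q/2: q(unit, nil) = q(0, nil),  s(q(q(q(s(0), unit), s(s(0))), q(q(q(s(0), unit), s(s(0))), nil))) = s(Z).
Decompose q/2: unit = 0,  nil = nil.
Clash: constants unit and 0 differ; no unifier exists.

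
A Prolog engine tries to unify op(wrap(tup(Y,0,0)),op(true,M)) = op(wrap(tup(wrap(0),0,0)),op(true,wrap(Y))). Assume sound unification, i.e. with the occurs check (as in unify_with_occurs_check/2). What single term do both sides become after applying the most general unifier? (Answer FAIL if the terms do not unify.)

op(wrap(tup(wrap(0),0,0)),op(true,wrap(wrap(0))))

Decompose op/2: wrap(tup(Y,0,0)) = wrap(tup(wrap(0),0,0)),  op(true,M) = op(true,wrap(Y)).
Decompose wrap/1: tup(Y,0,0) = tup(wrap(0),0,0).
Decompose tup/3: Y = wrap(0),  0 = 0,  0 = 0.
Bind Y := wrap(0); substituting into the one remaining equation that mentions Y gives: op(true,M) = op(true,wrap(wrap(0))).
Delete trivial equation 0 = 0.
Delete trivial equation 0 = 0.
Decompose op/2: true = true,  M = wrap(wrap(0)).
Delete trivial equation true = true.
Bind M := wrap(wrap(0)).
Applying the MGU to either side gives op(wrap(tup(wrap(0),0,0)),op(true,wrap(wrap(0)))).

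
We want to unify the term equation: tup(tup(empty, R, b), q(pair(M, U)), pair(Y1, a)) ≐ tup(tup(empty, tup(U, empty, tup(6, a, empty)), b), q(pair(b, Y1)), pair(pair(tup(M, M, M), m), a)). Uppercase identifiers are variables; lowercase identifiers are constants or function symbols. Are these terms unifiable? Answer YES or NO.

YES

Decompose tup/3: tup(empty, R, b) ≐ tup(empty, tup(U, empty, tup(6, a, empty)), b),  q(pair(M, U)) ≐ q(pair(b, Y1)),  pair(Y1, a) ≐ pair(pair(tup(M, M, M), m), a).
Decompose tup/3: empty ≐ empty,  R ≐ tup(U, empty, tup(6, a, empty)),  b ≐ b.
Delete trivial equation empty ≐ empty.
Bind R := tup(U, empty, tup(6, a, empty)); no other remaining equation mentions R.
Delete trivial equation b ≐ b.
Decompose q/1: pair(M, U) ≐ pair(b, Y1).
Decompose pair/2: M ≐ b,  U ≐ Y1.
Bind M := b; substituting into the one remaining equation that mentions M gives: pair(Y1, a) ≐ pair(pair(tup(b, b, b), m), a).
Bind U := Y1; no other remaining equation mentions U. Substituting into the earlier binding gives R := tup(Y1, empty, tup(6, a, empty)).
Decompose pair/2: Y1 ≐ pair(tup(b, b, b), m),  a ≐ a.
Bind Y1 := pair(tup(b, b, b), m); no other remaining equation mentions Y1. Substituting into the earlier bindings gives R := tup(pair(tup(b, b, b), m), empty, tup(6, a, empty)), U := pair(tup(b, b, b), m).
Delete trivial equation a ≐ a.
No equations remain and no clash or occurs-check failure arose, so a unifier exists.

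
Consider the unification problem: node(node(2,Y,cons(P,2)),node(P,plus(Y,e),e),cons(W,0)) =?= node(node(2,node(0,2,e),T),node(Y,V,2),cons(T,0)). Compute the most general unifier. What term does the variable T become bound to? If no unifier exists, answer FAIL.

Decompose node/3: node(2,Y,cons(P,2)) =?= node(2,node(0,2,e),T),  node(P,plus(Y,e),e) =?= node(Y,V,2),  cons(W,0) =?= cons(T,0).
Decompose node/3: 2 =?= 2,  Y =?= node(0,2,e),  cons(P,2) =?= T.
Delete trivial equation 2 =?= 2.
Bind Y := node(0,2,e); substituting into the one remaining equation that mentions Y gives: node(P,plus(node(0,2,e),e),e) =?= node(node(0,2,e),V,2).
Bind T := cons(P,2); substituting into the one remaining equation that mentions T gives: cons(W,0) =?= cons(cons(P,2),0).
Decompose node/3: P =?= node(0,2,e),  plus(node(0,2,e),e) =?= V,  e =?= 2.
Bind P := node(0,2,e); substituting into the one remaining equation that mentions P gives: cons(W,0) =?= cons(cons(node(0,2,e),2),0). Substituting into the earlier binding gives T := cons(node(0,2,e),2).
Bind V := plus(node(0,2,e),e); no other remaining equation mentions V.
Clash: constants e and 2 differ; no unifier exists.

FAIL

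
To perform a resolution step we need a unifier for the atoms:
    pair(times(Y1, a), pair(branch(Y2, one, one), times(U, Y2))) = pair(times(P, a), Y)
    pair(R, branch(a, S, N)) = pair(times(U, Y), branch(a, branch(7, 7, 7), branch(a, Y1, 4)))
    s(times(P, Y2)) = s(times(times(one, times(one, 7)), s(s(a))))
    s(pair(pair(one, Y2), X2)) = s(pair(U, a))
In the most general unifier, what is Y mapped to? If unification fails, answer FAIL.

Decompose pair/2: times(Y1, a) = times(P, a),  pair(branch(Y2, one, one), times(U, Y2)) = Y.
Decompose times/2: Y1 = P,  a = a.
Bind Y1 := P; substituting into the one remaining equation that mentions Y1 gives: pair(R, branch(a, S, N)) = pair(times(U, Y), branch(a, branch(7, 7, 7), branch(a, P, 4))).
Delete trivial equation a = a.
Bind Y := pair(branch(Y2, one, one), times(U, Y2)); substituting into the one remaining equation that mentions Y gives: pair(R, branch(a, S, N)) = pair(times(U, pair(branch(Y2, one, one), times(U, Y2))), branch(a, branch(7, 7, 7), branch(a, P, 4))).
Decompose pair/2: R = times(U, pair(branch(Y2, one, one), times(U, Y2))),  branch(a, S, N) = branch(a, branch(7, 7, 7), branch(a, P, 4)).
Bind R := times(U, pair(branch(Y2, one, one), times(U, Y2))); no other remaining equation mentions R.
Decompose branch/3: a = a,  S = branch(7, 7, 7),  N = branch(a, P, 4).
Delete trivial equation a = a.
Bind S := branch(7, 7, 7); no other remaining equation mentions S.
Bind N := branch(a, P, 4); no other remaining equation mentions N.
Decompose s/1: times(P, Y2) = times(times(one, times(one, 7)), s(s(a))).
Decompose times/2: P = times(one, times(one, 7)),  Y2 = s(s(a)).
Bind P := times(one, times(one, 7)); no other remaining equation mentions P. Substituting into the earlier bindings gives Y1 := times(one, times(one, 7)), N := branch(a, times(one, times(one, 7)), 4).
Bind Y2 := s(s(a)); substituting into the remaining equation gives: s(pair(pair(one, s(s(a))), X2)) = s(pair(U, a)). Substituting into the earlier bindings gives Y := pair(branch(s(s(a)), one, one), times(U, s(s(a)))), R := times(U, pair(branch(s(s(a)), one, one), times(U, s(s(a))))).
Decompose s/1: pair(pair(one, s(s(a))), X2) = pair(U, a).
Decompose pair/2: pair(one, s(s(a))) = U,  X2 = a.
Bind U := pair(one, s(s(a))); no other remaining equation mentions U. Substituting into the earlier bindings gives Y := pair(branch(s(s(a)), one, one), times(pair(one, s(s(a))), s(s(a)))), R := times(pair(one, s(s(a))), pair(branch(s(s(a)), one, one), times(pair(one, s(s(a))), s(s(a))))).
Bind X2 := a.
MGU = { Y1 ↦ times(one, times(one, 7)), Y ↦ pair(branch(s(s(a)), one, one), times(pair(one, s(s(a))), s(s(a)))), R ↦ times(pair(one, s(s(a))), pair(branch(s(s(a)), one, one), times(pair(one, s(s(a))), s(s(a))))), S ↦ branch(7, 7, 7), N ↦ branch(a, times(one, times(one, 7)), 4), P ↦ times(one, times(one, 7)), Y2 ↦ s(s(a)), U ↦ pair(one, s(s(a))), X2 ↦ a }, so Y ↦ pair(branch(s(s(a)), one, one), times(pair(one, s(s(a))), s(s(a)))).

pair(branch(s(s(a)), one, one), times(pair(one, s(s(a))), s(s(a))))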